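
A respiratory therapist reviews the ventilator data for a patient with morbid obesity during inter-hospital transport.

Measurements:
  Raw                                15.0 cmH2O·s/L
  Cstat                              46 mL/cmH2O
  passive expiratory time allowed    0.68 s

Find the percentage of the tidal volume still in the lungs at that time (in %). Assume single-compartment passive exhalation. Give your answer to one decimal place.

τ = R × C = 15.0 × 46 mL/cmH2O = 15.0 × 0.046 L/cmH2O = 0.69 s.
Passive exhalation: V(t)/V₀ = e^(−t/τ) = e^(−0.68/0.69) = 0.3732.
Fraction remaining = 0.3732 → 37.32%.

37.3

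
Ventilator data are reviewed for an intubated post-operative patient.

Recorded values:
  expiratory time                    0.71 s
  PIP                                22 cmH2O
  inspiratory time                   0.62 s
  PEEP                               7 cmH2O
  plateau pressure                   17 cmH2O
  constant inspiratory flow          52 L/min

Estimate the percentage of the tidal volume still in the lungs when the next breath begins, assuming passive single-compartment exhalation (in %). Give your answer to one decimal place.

Flow: 52 L/min ÷ 60 = 0.8667 L/s.
Vt = flow × Ti = 0.8667 L/s × 0.62 s × 1000 mL/L = 537.35 mL.
R = (PIP − Pplat)/V̇ = (22 − 17) / 0.8667 = 5.0/0.8667 = 5.769 cmH2O·s/L.
C = Vt/(Pplat − PEEP) = 537.35 / (17 − 7) = 537.35/10.0 = 53.735 mL/cmH2O.
τ = R × C = 5.769 × 0.05374 L/cmH2O = 0.31 s.
Fraction remaining at end-expiration = e^(−Te/τ) = e^(−0.71/0.31) = 0.1012 → 10.12%.

10.1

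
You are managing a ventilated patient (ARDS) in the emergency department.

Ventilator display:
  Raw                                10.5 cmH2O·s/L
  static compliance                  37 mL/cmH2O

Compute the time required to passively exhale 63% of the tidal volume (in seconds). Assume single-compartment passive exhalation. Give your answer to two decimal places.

0.39

τ = R × C = 10.5 × 37 mL/cmH2O = 10.5 × 0.037 L/cmH2O = 0.3885 s.
Exhaled fraction f = 1 − e^(−t/τ) → t = −τ·ln(1 − f) = −0.3885·ln(0.37) = 0.3863 s.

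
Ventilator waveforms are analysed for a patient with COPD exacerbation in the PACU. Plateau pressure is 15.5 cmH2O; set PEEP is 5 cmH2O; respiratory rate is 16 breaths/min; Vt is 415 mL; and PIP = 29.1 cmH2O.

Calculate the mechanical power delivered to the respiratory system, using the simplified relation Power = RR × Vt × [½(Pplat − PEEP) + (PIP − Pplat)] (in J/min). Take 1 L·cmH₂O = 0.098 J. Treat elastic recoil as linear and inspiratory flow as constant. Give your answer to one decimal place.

12.3

Per-breath work = Vt × [½(Pplat−PEEP) + (PIP−Pplat)] = 0.415 × [0.5×10.5 + 13.6] = 0.415 × 18.85 = 7.823 L·cmH2O.
Power = 16 × 7.823 = 125.17 L·cmH2O/min.
× 0.098 J/(L·cmH2O) → 12.267 J/min.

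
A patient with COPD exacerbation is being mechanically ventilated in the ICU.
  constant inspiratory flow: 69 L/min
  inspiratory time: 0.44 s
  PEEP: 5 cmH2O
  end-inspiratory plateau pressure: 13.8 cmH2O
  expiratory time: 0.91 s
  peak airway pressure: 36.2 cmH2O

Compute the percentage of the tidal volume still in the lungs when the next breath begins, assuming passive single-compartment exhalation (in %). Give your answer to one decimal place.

44.4

Flow: 69 L/min ÷ 60 = 1.15 L/s.
Vt = flow × Ti = 1.15 L/s × 0.44 s × 1000 mL/L = 506.0 mL.
R = (PIP − Pplat)/V̇ = (36.2 − 13.8) / 1.15 = 22.4/1.15 = 19.478 cmH2O·s/L.
C = Vt/(Pplat − PEEP) = 506.0 / (13.8 − 5) = 506.0/8.8 = 57.5 mL/cmH2O.
τ = R × C = 19.478 × 0.0575 L/cmH2O = 1.12 s.
Fraction remaining at end-expiration = e^(−Te/τ) = e^(−0.91/1.12) = 0.4437 → 44.37%.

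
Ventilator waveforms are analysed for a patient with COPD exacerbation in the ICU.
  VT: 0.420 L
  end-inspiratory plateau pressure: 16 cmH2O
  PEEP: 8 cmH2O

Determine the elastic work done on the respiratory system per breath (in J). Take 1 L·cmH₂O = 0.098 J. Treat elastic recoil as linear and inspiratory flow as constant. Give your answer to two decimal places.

Elastic work ≈ ½ × (Pplat − PEEP) × Vt = 0.5 × (16 − 8) × 0.420 L = 0.5 × 8.0 × 0.420 = 1.68 L·cmH2O.
× 0.098 J/(L·cmH2O) → 0.1646 J.

0.16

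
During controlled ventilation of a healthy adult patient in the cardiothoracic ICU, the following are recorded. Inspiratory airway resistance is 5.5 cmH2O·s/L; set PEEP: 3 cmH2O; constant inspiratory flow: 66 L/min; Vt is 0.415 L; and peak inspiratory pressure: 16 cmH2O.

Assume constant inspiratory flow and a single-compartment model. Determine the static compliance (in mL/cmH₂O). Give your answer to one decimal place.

Flow: 66 L/min ÷ 60 = 1.1 L/s.
Equation of motion (constant flow): PIP = Vt/C + R·V̇ + PEEP.
Vt/C = PIP − R·V̇ − PEEP = 16 − 5.5×1.1 − 3 = 16 − 6.05 − 3 = 6.95 cmH2O.
C = Vt / 6.95 = 415 / 6.95 = 59.712 mL/cmH2O.

59.7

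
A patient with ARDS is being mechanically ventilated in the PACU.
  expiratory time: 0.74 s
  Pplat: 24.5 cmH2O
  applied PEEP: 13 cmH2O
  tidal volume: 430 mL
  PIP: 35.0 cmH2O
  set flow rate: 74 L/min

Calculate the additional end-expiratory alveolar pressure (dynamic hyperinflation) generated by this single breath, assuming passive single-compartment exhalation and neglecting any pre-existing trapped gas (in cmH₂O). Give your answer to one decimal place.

Flow: 74 L/min ÷ 60 = 1.2333 L/s.
R = (PIP − Pplat)/V̇ = (35.0 − 24.5) / 1.2333 = 10.5/1.2333 = 8.514 cmH2O·s/L.
C = Vt/(Pplat − PEEP) = 430.0 / (24.5 − 13) = 430.0/11.5 = 37.391 mL/cmH2O.
τ = R × C = 8.514 × 0.03739 L/cmH2O = 0.3183 s.
Fraction remaining = e^(−Te/τ) = e^(−0.74/0.3183) = 0.0978; trapped volume = 430.0 × 0.0978 = 42.054 mL.
Additional alveolar pressure from trapping ≈ V_trapped / C = 42.054 / 37.391 = 1.125 cmH2O.

1.1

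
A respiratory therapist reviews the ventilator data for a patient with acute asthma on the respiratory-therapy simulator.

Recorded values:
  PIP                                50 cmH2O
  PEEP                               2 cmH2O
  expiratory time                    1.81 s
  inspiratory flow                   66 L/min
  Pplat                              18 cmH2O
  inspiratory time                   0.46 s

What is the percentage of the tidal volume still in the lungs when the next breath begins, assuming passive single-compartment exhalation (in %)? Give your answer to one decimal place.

Flow: 66 L/min ÷ 60 = 1.1 L/s.
Vt = flow × Ti = 1.1 L/s × 0.46 s × 1000 mL/L = 506.0 mL.
R = (PIP − Pplat)/V̇ = (50 − 18) / 1.1 = 32.0/1.1 = 29.091 cmH2O·s/L.
C = Vt/(Pplat − PEEP) = 506.0 / (18 − 2) = 506.0/16.0 = 31.625 mL/cmH2O.
τ = R × C = 29.091 × 0.03163 L/cmH2O = 0.9201 s.
Fraction remaining at end-expiration = e^(−Te/τ) = e^(−1.81/0.9201) = 0.1399 → 13.99%.

14.0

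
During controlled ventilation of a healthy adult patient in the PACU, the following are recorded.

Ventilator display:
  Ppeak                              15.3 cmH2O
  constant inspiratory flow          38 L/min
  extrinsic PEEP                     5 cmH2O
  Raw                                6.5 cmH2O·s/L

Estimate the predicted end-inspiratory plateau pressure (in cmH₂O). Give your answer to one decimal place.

11.2

Flow: 38 L/min ÷ 60 = 0.6333 L/s.
Pplat = PIP − Raw × flow = 15.3 − 6.5 × 0.6333 = 15.3 − 4.116 = 11.184 cmH2O.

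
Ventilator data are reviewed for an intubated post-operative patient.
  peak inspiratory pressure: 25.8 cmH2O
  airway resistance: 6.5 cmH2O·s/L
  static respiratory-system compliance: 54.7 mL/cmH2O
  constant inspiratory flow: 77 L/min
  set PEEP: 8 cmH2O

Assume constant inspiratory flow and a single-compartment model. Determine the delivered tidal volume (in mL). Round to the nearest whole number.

Flow: 77 L/min ÷ 60 = 1.2833 L/s.
Equation of motion (constant flow): PIP = Vt/C + R·V̇ + PEEP.
Vt/C = PIP − R·V̇ − PEEP = 25.8 − 8.341 − 8 = 9.459 cmH2O.
Vt = C × 9.459 = 54.7 × 9.459 = 517.41 mL.

517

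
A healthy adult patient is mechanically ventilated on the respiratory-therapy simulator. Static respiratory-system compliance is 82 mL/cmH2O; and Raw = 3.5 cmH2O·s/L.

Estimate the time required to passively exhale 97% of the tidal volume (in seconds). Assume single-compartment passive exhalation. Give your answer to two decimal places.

1.01

τ = R × C = 3.5 × 82 mL/cmH2O = 3.5 × 0.082 L/cmH2O = 0.287 s.
Exhaled fraction f = 1 − e^(−t/τ) → t = −τ·ln(1 − f) = −0.287·ln(0.03) = 1.006 s.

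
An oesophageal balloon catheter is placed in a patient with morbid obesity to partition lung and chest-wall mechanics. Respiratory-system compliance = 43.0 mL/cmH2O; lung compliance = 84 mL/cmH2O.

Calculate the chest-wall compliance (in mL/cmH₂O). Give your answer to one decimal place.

1/Ccw = 1/Crs − 1/CL.
1/Ccw = 1/43.0 − 1/84 = 0.01135.
Ccw = 88.106 mL/cmH2O.

88.1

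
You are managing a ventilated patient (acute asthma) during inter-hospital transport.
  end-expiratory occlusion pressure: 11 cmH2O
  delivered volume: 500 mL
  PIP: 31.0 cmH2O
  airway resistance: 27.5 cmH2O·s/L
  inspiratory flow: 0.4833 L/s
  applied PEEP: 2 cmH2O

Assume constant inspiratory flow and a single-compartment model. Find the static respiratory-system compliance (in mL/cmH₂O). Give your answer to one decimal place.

Total PEEP = 11 cmH2O (set 2 + intrinsic 9); this is the baseline alveolar pressure.
Equation of motion (constant flow): PIP = Vt/C + R·V̇ + PEEP.
Vt/C = PIP − R·V̇ − PEEP = 31.0 − 27.5×0.4833 − 11 = 31.0 − 13.291 − 11 = 6.709 cmH2O.
C = Vt / 6.709 = 500 / 6.709 = 74.527 mL/cmH2O.

74.5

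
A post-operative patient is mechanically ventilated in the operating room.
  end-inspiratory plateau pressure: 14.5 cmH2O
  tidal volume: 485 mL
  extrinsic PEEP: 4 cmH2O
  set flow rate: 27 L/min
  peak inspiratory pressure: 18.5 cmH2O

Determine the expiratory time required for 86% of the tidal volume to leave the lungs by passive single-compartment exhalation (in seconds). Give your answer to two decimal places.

Flow: 27 L/min ÷ 60 = 0.45 L/s.
R = (PIP − Pplat)/V̇ = (18.5 − 14.5) / 0.45 = 4.0/0.45 = 8.889 cmH2O·s/L.
C = Vt/(Pplat − PEEP) = 485.0 / (14.5 − 4) = 485.0/10.5 = 46.19 mL/cmH2O.
τ = R × C = 8.889 × 0.04619 L/cmH2O = 0.4106 s.
t = −τ·ln(1 − 0.86) = −0.4106·ln(0.14) = 0.8073 s.

0.81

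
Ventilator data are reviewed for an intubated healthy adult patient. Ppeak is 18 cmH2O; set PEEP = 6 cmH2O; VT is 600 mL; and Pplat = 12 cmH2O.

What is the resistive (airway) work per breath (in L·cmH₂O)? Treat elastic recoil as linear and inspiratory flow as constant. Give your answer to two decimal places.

3.60

With constant inspiratory flow the resistive pressure is constant at PIP − Pplat = 18 − 12 = 6.0 cmH2O, so resistive work = 6.0 × 0.600 = 3.6 L·cmH2O.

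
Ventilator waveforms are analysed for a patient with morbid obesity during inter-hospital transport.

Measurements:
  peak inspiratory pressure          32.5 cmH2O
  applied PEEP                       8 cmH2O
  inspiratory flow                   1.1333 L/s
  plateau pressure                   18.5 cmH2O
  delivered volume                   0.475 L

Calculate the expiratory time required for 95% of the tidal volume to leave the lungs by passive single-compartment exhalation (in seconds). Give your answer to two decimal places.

R = (PIP − Pplat)/V̇ = (32.5 − 18.5) / 1.1333 = 14.0/1.1333 = 12.353 cmH2O·s/L.
C = Vt/(Pplat − PEEP) = 475.0 / (18.5 − 8) = 475.0/10.5 = 45.238 mL/cmH2O.
τ = R × C = 12.353 × 0.04524 L/cmH2O = 0.5588 s.
t = −τ·ln(1 − 0.95) = −0.5588·ln(0.05) = 1.674 s.

1.67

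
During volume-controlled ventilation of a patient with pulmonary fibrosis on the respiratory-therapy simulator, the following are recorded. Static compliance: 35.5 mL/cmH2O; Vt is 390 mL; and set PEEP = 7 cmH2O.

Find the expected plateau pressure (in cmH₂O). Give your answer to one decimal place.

Pplat = PEEP + Vt / Cstat = 7 + 390 / 35.5 = 7 + 10.986 = 17.986 cmH2O.

18.0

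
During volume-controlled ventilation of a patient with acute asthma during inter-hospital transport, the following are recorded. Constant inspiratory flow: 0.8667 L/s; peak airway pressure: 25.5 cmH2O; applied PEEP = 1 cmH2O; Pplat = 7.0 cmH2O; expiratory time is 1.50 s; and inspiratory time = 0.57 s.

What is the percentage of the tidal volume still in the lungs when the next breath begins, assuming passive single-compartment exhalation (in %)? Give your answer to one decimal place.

Vt = flow × Ti = 0.8667 L/s × 0.57 s × 1000 mL/L = 494.02 mL.
R = (PIP − Pplat)/V̇ = (25.5 − 7.0) / 0.8667 = 18.5/0.8667 = 21.345 cmH2O·s/L.
C = Vt/(Pplat − PEEP) = 494.02 / (7.0 − 1) = 494.02/6.0 = 82.337 mL/cmH2O.
τ = R × C = 21.345 × 0.08234 L/cmH2O = 1.758 s.
Fraction remaining at end-expiration = e^(−Te/τ) = e^(−1.50/1.758) = 0.426 → 42.6%.

42.6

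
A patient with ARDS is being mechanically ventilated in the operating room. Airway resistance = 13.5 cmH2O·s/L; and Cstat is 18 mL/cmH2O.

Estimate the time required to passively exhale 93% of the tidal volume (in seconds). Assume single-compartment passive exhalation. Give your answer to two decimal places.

τ = R × C = 13.5 × 18 mL/cmH2O = 13.5 × 0.018 L/cmH2O = 0.243 s.
Exhaled fraction f = 1 − e^(−t/τ) → t = −τ·ln(1 − f) = −0.243·ln(0.07) = 0.6462 s.

0.65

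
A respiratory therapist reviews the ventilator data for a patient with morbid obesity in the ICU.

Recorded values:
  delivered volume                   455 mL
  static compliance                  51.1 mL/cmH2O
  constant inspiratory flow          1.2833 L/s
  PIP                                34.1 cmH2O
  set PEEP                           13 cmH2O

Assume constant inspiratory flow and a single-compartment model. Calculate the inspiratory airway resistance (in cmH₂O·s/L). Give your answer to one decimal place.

Equation of motion (constant flow): PIP = Vt/C + R·V̇ + PEEP.
R·V̇ = PIP − Vt/C − PEEP = 34.1 − 455/51.1 − 13 = 34.1 − 8.904 − 13 = 12.196 cmH2O.
R = 12.196 / 1.2833 = 9.504 cmH2O·s/L.

9.5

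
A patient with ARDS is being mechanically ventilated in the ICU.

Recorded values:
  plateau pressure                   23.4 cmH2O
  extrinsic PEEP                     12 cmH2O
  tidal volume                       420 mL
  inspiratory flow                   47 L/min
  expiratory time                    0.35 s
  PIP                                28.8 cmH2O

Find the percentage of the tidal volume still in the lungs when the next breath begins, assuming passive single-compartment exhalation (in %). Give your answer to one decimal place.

Flow: 47 L/min ÷ 60 = 0.7833 L/s.
R = (PIP − Pplat)/V̇ = (28.8 − 23.4) / 0.7833 = 5.4/0.7833 = 6.894 cmH2O·s/L.
C = Vt/(Pplat − PEEP) = 420.0 / (23.4 − 12) = 420.0/11.4 = 36.842 mL/cmH2O.
τ = R × C = 6.894 × 0.03684 L/cmH2O = 0.254 s.
Fraction remaining at end-expiration = e^(−Te/τ) = e^(−0.35/0.254) = 0.2521 → 25.21%.

25.2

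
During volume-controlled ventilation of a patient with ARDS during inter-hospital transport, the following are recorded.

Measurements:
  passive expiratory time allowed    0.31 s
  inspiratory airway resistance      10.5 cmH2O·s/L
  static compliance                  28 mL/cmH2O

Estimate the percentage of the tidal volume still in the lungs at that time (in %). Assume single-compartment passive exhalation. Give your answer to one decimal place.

τ = R × C = 10.5 × 28 mL/cmH2O = 10.5 × 0.028 L/cmH2O = 0.294 s.
Passive exhalation: V(t)/V₀ = e^(−t/τ) = e^(−0.31/0.294) = 0.3484.
Fraction remaining = 0.3484 → 34.84%.

34.8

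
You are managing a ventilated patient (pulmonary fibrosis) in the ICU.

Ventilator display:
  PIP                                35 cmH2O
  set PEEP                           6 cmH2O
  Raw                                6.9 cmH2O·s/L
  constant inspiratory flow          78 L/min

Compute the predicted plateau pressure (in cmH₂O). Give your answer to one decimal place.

26.0

Flow: 78 L/min ÷ 60 = 1.3 L/s.
Pplat = PIP − Raw × flow = 35 − 6.9 × 1.3 = 35 − 8.97 = 26.03 cmH2O.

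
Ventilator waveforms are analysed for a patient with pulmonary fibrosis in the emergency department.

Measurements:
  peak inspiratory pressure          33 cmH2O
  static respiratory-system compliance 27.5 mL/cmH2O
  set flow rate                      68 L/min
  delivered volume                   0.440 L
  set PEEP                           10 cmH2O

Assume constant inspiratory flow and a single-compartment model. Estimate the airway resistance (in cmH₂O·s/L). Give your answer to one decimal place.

6.2

Flow: 68 L/min ÷ 60 = 1.1333 L/s.
Equation of motion (constant flow): PIP = Vt/C + R·V̇ + PEEP.
R·V̇ = PIP − Vt/C − PEEP = 33 − 440/27.5 − 10 = 33 − 16.0 − 10 = 7.0 cmH2O.
R = 7.0 / 1.1333 = 6.177 cmH2O·s/L.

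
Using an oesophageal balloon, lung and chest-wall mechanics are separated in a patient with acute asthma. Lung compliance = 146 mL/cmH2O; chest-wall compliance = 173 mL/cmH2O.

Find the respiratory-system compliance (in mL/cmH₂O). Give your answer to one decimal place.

79.2

Lung and chest wall are elastances in series: 1/Crs = 1/CL + 1/Ccw.
1/Crs = 1/146 + 1/173 = 0.01263.
Crs = 79.177 mL/cmH2O.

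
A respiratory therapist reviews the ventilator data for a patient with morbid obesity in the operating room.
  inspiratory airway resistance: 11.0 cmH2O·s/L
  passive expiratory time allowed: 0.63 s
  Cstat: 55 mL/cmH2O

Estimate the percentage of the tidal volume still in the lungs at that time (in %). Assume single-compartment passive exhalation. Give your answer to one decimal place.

τ = R × C = 11.0 × 55 mL/cmH2O = 11.0 × 0.055 L/cmH2O = 0.605 s.
Passive exhalation: V(t)/V₀ = e^(−t/τ) = e^(−0.63/0.605) = 0.353.
Fraction remaining = 0.353 → 35.3%.

35.3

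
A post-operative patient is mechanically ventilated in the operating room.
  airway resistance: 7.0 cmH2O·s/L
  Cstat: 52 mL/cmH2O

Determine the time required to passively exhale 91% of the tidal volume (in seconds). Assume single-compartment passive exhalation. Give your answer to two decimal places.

0.88

τ = R × C = 7.0 × 52 mL/cmH2O = 7.0 × 0.052 L/cmH2O = 0.364 s.
Exhaled fraction f = 1 − e^(−t/τ) → t = −τ·ln(1 − f) = −0.364·ln(0.09) = 0.8765 s.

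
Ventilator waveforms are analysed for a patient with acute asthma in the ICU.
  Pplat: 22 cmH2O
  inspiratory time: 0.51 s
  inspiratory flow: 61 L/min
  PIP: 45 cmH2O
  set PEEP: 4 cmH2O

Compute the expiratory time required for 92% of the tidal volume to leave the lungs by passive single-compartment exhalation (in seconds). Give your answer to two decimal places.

Flow: 61 L/min ÷ 60 = 1.0167 L/s.
Vt = flow × Ti = 1.0167 L/s × 0.51 s × 1000 mL/L = 518.52 mL.
R = (PIP − Pplat)/V̇ = (45 − 22) / 1.0167 = 23.0/1.0167 = 22.622 cmH2O·s/L.
C = Vt/(Pplat − PEEP) = 518.52 / (22 − 4) = 518.52/18.0 = 28.807 mL/cmH2O.
τ = R × C = 22.622 × 0.02881 L/cmH2O = 0.6517 s.
t = −τ·ln(1 − 0.92) = −0.6517·ln(0.08) = 1.646 s.

1.65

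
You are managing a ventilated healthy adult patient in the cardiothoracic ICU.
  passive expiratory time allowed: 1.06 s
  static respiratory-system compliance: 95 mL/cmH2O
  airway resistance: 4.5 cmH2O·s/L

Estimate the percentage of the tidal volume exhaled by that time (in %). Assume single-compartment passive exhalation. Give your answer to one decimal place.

τ = R × C = 4.5 × 95 mL/cmH2O = 4.5 × 0.095 L/cmH2O = 0.4275 s.
Passive exhalation: V(t)/V₀ = e^(−t/τ) = e^(−1.06/0.4275) = 0.08378.
Fraction exhaled = 1 − 0.08378 = 0.9162 → 91.62%.

91.6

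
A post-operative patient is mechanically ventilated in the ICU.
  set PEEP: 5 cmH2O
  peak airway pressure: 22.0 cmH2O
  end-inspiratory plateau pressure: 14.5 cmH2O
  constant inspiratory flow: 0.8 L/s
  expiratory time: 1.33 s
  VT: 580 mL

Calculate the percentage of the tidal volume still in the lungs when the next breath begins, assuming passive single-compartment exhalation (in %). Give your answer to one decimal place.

9.8

R = (PIP − Pplat)/V̇ = (22.0 − 14.5) / 0.8 = 7.5/0.8 = 9.375 cmH2O·s/L.
C = Vt/(Pplat − PEEP) = 580.0 / (14.5 − 5) = 580.0/9.5 = 61.053 mL/cmH2O.
τ = R × C = 9.375 × 0.06105 L/cmH2O = 0.5723 s.
Fraction remaining at end-expiration = e^(−Te/τ) = e^(−1.33/0.5723) = 0.09789 → 9.789%.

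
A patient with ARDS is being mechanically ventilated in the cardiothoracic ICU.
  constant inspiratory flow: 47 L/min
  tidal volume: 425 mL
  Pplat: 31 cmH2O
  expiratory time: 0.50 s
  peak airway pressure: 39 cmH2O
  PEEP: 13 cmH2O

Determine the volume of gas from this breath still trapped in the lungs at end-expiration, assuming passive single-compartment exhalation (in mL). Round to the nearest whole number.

Flow: 47 L/min ÷ 60 = 0.7833 L/s.
R = (PIP − Pplat)/V̇ = (39 − 31) / 0.7833 = 8.0/0.7833 = 10.213 cmH2O·s/L.
C = Vt/(Pplat − PEEP) = 425.0 / (31 − 13) = 425.0/18.0 = 23.611 mL/cmH2O.
τ = R × C = 10.213 × 0.02361 L/cmH2O = 0.2411 s.
Fraction remaining = e^(−Te/τ) = e^(−0.50/0.2411) = 0.1257.
Trapped volume = 425.0 × 0.1257 = 53.423 mL.

53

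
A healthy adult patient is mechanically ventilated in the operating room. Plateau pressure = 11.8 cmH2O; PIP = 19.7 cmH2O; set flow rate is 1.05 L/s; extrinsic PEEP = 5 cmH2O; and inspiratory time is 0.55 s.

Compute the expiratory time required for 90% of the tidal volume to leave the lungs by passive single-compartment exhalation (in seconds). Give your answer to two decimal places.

1.47

Vt = flow × Ti = 1.05 L/s × 0.55 s × 1000 mL/L = 577.5 mL.
R = (PIP − Pplat)/V̇ = (19.7 − 11.8) / 1.05 = 7.9/1.05 = 7.524 cmH2O·s/L.
C = Vt/(Pplat − PEEP) = 577.5 / (11.8 − 5) = 577.5/6.8 = 84.926 mL/cmH2O.
τ = R × C = 7.524 × 0.08493 L/cmH2O = 0.639 s.
t = −τ·ln(1 − 0.90) = −0.639·ln(0.1) = 1.471 s.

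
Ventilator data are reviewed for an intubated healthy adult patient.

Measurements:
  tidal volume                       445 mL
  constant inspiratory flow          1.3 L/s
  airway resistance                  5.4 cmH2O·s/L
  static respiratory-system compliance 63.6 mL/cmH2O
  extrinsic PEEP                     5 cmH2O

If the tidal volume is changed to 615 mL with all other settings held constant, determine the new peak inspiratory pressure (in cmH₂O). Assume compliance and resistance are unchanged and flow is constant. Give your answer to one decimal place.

PIP = Vt/C + R·V̇ + PEEP (constant-flow equation of motion).
Only the elastic term changes: ΔPIP = ΔVt / C = (615 − 445) / 63.6 = 2.673 cmH2O.
Original PIP = 445/63.6 + 5.4×1.3 + 5 = 19.017 cmH2O; new PIP = 19.017 + (2.673) = 21.69 cmH2O.

21.7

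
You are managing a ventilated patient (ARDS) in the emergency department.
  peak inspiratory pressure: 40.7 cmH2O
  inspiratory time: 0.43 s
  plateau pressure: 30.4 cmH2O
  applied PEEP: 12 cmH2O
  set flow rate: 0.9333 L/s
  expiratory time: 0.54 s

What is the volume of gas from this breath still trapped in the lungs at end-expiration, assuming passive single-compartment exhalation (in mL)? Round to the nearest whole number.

Vt = flow × Ti = 0.9333 L/s × 0.43 s × 1000 mL/L = 401.32 mL.
R = (PIP − Pplat)/V̇ = (40.7 − 30.4) / 0.9333 = 10.3/0.9333 = 11.036 cmH2O·s/L.
C = Vt/(Pplat − PEEP) = 401.32 / (30.4 − 12) = 401.32/18.4 = 21.811 mL/cmH2O.
τ = R × C = 11.036 × 0.02181 L/cmH2O = 0.2407 s.
Fraction remaining = e^(−Te/τ) = e^(−0.54/0.2407) = 0.1061.
Trapped volume = 401.32 × 0.1061 = 42.58 mL.

43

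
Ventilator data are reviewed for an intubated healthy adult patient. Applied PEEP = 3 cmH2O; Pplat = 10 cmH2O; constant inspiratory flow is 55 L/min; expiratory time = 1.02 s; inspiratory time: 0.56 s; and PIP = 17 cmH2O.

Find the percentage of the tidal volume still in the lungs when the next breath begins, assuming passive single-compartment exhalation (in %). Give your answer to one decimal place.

Flow: 55 L/min ÷ 60 = 0.9167 L/s.
Vt = flow × Ti = 0.9167 L/s × 0.56 s × 1000 mL/L = 513.35 mL.
R = (PIP − Pplat)/V̇ = (17 − 10) / 0.9167 = 7.0/0.9167 = 7.636 cmH2O·s/L.
C = Vt/(Pplat − PEEP) = 513.35 / (10 − 3) = 513.35/7.0 = 73.336 mL/cmH2O.
τ = R × C = 7.636 × 0.07334 L/cmH2O = 0.56 s.
Fraction remaining at end-expiration = e^(−Te/τ) = e^(−1.02/0.56) = 0.1618 → 16.18%.

16.2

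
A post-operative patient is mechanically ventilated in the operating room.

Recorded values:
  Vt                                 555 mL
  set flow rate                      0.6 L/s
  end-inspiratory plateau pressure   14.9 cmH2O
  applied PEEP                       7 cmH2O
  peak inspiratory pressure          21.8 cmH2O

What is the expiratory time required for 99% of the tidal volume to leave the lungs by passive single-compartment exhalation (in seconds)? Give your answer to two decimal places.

R = (PIP − Pplat)/V̇ = (21.8 − 14.9) / 0.6 = 6.9/0.6 = 11.5 cmH2O·s/L.
C = Vt/(Pplat − PEEP) = 555.0 / (14.9 − 7) = 555.0/7.9 = 70.253 mL/cmH2O.
τ = R × C = 11.5 × 0.07025 L/cmH2O = 0.8079 s.
t = −τ·ln(1 − 0.99) = −0.8079·ln(0.01) = 3.721 s.

3.72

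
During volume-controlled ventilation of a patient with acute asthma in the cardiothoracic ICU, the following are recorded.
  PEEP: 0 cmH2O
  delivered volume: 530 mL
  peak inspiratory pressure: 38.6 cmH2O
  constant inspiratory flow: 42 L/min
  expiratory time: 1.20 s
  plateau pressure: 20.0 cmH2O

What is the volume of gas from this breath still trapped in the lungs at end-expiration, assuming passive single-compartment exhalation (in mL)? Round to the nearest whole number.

96

Flow: 42 L/min ÷ 60 = 0.7 L/s.
R = (PIP − Pplat)/V̇ = (38.6 − 20.0) / 0.7 = 18.6/0.7 = 26.571 cmH2O·s/L.
C = Vt/(Pplat − PEEP) = 530.0 / (20.0 − 0) = 530.0/20.0 = 26.5 mL/cmH2O.
τ = R × C = 26.571 × 0.0265 L/cmH2O = 0.7041 s.
Fraction remaining = e^(−Te/τ) = e^(−1.20/0.7041) = 0.1819.
Trapped volume = 530.0 × 0.1819 = 96.407 mL.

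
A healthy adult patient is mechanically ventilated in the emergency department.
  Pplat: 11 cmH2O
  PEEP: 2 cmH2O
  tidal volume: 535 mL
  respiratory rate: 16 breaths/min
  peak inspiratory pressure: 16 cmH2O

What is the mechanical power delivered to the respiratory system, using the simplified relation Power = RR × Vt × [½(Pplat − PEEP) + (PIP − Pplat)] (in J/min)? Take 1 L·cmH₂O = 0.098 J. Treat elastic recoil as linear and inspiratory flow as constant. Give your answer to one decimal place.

8.0

Per-breath work = Vt × [½(Pplat−PEEP) + (PIP−Pplat)] = 0.535 × [0.5×9.0 + 5.0] = 0.535 × 9.5 = 5.083 L·cmH2O.
Power = 16 × 5.083 = 81.328 L·cmH2O/min.
× 0.098 J/(L·cmH2O) → 7.97 J/min.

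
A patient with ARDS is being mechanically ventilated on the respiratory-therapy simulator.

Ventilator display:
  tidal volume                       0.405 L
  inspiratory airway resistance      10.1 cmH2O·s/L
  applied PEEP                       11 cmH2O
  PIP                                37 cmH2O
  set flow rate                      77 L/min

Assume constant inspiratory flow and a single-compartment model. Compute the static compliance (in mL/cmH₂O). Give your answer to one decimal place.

31.1

Flow: 77 L/min ÷ 60 = 1.2833 L/s.
Equation of motion (constant flow): PIP = Vt/C + R·V̇ + PEEP.
Vt/C = PIP − R·V̇ − PEEP = 37 − 10.1×1.2833 − 11 = 37 − 12.961 − 11 = 13.039 cmH2O.
C = Vt / 13.039 = 405 / 13.039 = 31.061 mL/cmH2O.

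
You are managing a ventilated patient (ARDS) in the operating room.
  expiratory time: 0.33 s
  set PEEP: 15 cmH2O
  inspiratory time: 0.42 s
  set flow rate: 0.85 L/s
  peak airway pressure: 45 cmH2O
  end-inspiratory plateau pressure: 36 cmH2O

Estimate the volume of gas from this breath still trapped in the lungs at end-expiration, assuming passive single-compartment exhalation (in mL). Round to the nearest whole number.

57

Vt = flow × Ti = 0.85 L/s × 0.42 s × 1000 mL/L = 357.0 mL.
R = (PIP − Pplat)/V̇ = (45 − 36) / 0.85 = 9.0/0.85 = 10.588 cmH2O·s/L.
C = Vt/(Pplat − PEEP) = 357.0 / (36 − 15) = 357.0/21.0 = 17.0 mL/cmH2O.
τ = R × C = 10.588 × 0.017 L/cmH2O = 0.18 s.
Fraction remaining = e^(−Te/τ) = e^(−0.33/0.18) = 0.1599.
Trapped volume = 357.0 × 0.1599 = 57.084 mL.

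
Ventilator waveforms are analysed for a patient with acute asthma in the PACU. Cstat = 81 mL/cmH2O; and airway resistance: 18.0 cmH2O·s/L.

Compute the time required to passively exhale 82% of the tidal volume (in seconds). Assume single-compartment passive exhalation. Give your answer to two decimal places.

2.50

τ = R × C = 18.0 × 81 mL/cmH2O = 18.0 × 0.081 L/cmH2O = 1.458 s.
Exhaled fraction f = 1 − e^(−t/τ) → t = −τ·ln(1 − f) = −1.458·ln(0.18) = 2.5 s.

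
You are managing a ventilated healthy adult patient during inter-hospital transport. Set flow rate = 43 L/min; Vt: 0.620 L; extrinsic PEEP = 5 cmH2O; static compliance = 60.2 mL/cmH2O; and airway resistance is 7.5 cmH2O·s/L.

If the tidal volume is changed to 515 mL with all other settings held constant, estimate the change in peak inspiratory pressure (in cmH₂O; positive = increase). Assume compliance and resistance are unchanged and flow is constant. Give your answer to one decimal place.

-1.7

PIP = Vt/C + R·V̇ + PEEP (constant-flow equation of motion).
Only the elastic term changes: ΔPIP = ΔVt / C = (515 − 620) / 60.2 = -1.744 cmH2O.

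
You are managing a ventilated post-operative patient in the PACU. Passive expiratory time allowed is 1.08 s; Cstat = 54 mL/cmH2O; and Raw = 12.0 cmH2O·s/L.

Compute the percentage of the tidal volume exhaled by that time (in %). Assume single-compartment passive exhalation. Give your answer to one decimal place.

τ = R × C = 12.0 × 54 mL/cmH2O = 12.0 × 0.054 L/cmH2O = 0.648 s.
Passive exhalation: V(t)/V₀ = e^(−t/τ) = e^(−1.08/0.648) = 0.1889.
Fraction exhaled = 1 − 0.1889 = 0.8111 → 81.11%.

81.1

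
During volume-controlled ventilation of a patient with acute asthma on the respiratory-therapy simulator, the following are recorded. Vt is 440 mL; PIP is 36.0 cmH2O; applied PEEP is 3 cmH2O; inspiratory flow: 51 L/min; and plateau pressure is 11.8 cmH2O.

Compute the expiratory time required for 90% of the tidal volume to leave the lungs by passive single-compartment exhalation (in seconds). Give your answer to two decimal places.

Flow: 51 L/min ÷ 60 = 0.85 L/s.
R = (PIP − Pplat)/V̇ = (36.0 − 11.8) / 0.85 = 24.2/0.85 = 28.471 cmH2O·s/L.
C = Vt/(Pplat − PEEP) = 440.0 / (11.8 − 3) = 440.0/8.8 = 50.0 mL/cmH2O.
τ = R × C = 28.471 × 0.05 L/cmH2O = 1.424 s.
t = −τ·ln(1 − 0.90) = −1.424·ln(0.1) = 3.279 s.

3.28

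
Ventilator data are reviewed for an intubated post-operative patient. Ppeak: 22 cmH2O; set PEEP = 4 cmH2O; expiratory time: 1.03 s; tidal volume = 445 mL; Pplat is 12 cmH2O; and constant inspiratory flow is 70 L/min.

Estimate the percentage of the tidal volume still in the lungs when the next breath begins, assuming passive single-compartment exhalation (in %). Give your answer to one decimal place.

11.5

Flow: 70 L/min ÷ 60 = 1.1667 L/s.
R = (PIP − Pplat)/V̇ = (22 − 12) / 1.1667 = 10.0/1.1667 = 8.571 cmH2O·s/L.
C = Vt/(Pplat − PEEP) = 445.0 / (12 − 4) = 445.0/8.0 = 55.625 mL/cmH2O.
τ = R × C = 8.571 × 0.05563 L/cmH2O = 0.4768 s.
Fraction remaining at end-expiration = e^(−Te/τ) = e^(−1.03/0.4768) = 0.1153 → 11.53%.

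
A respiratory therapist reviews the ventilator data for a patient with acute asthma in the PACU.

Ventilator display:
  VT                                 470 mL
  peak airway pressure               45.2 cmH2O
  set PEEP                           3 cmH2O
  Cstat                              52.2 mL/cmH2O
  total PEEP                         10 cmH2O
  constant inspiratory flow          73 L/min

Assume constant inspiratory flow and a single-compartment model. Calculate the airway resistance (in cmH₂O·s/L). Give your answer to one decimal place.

Flow: 73 L/min ÷ 60 = 1.2167 L/s.
Total PEEP = 10 cmH2O (set 3 + intrinsic 7); this is the baseline alveolar pressure.
Equation of motion (constant flow): PIP = Vt/C + R·V̇ + PEEP.
R·V̇ = PIP − Vt/C − PEEP = 45.2 − 470/52.2 − 10 = 45.2 − 9.004 − 10 = 26.196 cmH2O.
R = 26.196 / 1.2167 = 21.53 cmH2O·s/L.

21.5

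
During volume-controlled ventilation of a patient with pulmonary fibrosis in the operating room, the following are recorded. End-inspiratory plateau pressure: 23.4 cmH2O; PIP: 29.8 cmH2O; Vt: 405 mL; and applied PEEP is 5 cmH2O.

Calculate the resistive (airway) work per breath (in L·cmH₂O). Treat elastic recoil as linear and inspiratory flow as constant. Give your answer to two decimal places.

2.59

With constant inspiratory flow the resistive pressure is constant at PIP − Pplat = 29.8 − 23.4 = 6.4 cmH2O, so resistive work = 6.4 × 0.405 = 2.592 L·cmH2O.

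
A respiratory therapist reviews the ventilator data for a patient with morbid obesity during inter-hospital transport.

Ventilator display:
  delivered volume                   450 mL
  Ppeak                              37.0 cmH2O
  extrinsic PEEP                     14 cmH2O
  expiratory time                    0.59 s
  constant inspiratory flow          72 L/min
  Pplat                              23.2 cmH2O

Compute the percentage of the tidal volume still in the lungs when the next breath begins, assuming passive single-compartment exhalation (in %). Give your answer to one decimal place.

35.0

Flow: 72 L/min ÷ 60 = 1.2 L/s.
R = (PIP − Pplat)/V̇ = (37.0 − 23.2) / 1.2 = 13.8/1.2 = 11.5 cmH2O·s/L.
C = Vt/(Pplat − PEEP) = 450.0 / (23.2 − 14) = 450.0/9.2 = 48.913 mL/cmH2O.
τ = R × C = 11.5 × 0.04891 L/cmH2O = 0.5625 s.
Fraction remaining at end-expiration = e^(−Te/τ) = e^(−0.59/0.5625) = 0.3503 → 35.03%.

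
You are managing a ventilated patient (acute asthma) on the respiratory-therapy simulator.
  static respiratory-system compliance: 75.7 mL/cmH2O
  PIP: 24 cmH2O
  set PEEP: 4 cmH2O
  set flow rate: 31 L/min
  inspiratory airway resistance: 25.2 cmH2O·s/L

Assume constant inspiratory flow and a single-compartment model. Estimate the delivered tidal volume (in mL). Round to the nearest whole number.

Flow: 31 L/min ÷ 60 = 0.5167 L/s.
Equation of motion (constant flow): PIP = Vt/C + R·V̇ + PEEP.
Vt/C = PIP − R·V̇ − PEEP = 24 − 13.021 − 4 = 6.979 cmH2O.
Vt = C × 6.979 = 75.7 × 6.979 = 528.31 mL.

528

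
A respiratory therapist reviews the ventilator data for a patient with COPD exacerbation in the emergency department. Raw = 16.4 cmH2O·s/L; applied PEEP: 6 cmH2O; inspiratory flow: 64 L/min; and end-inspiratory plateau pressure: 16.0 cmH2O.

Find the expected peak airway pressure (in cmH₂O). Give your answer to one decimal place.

Flow: 64 L/min ÷ 60 = 1.0667 L/s.
PIP = Pplat + Raw × flow = 16.0 + 16.4 × 1.0667 = 16.0 + 17.494 = 33.494 cmH2O.

33.5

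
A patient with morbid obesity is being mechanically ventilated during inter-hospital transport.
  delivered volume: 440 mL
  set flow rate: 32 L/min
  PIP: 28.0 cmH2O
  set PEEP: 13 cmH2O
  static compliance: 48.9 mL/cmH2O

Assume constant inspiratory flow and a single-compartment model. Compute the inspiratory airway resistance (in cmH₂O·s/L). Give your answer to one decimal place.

11.3

Flow: 32 L/min ÷ 60 = 0.5333 L/s.
Equation of motion (constant flow): PIP = Vt/C + R·V̇ + PEEP.
R·V̇ = PIP − Vt/C − PEEP = 28.0 − 440/48.9 − 13 = 28.0 − 8.998 − 13 = 6.002 cmH2O.
R = 6.002 / 0.5333 = 11.254 cmH2O·s/L.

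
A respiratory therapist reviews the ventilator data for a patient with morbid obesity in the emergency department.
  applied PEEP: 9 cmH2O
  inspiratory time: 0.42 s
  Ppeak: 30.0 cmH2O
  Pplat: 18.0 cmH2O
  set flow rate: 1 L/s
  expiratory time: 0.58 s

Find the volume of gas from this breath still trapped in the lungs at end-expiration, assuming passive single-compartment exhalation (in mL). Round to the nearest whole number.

149

Vt = flow × Ti = 1 L/s × 0.42 s × 1000 mL/L = 420.0 mL.
R = (PIP − Pplat)/V̇ = (30.0 − 18.0) / 1 = 12.0/1 = 12.0 cmH2O·s/L.
C = Vt/(Pplat − PEEP) = 420.0 / (18.0 − 9) = 420.0/9.0 = 46.667 mL/cmH2O.
τ = R × C = 12.0 × 0.04667 L/cmH2O = 0.56 s.
Fraction remaining = e^(−Te/τ) = e^(−0.58/0.56) = 0.355.
Trapped volume = 420.0 × 0.355 = 149.1 mL.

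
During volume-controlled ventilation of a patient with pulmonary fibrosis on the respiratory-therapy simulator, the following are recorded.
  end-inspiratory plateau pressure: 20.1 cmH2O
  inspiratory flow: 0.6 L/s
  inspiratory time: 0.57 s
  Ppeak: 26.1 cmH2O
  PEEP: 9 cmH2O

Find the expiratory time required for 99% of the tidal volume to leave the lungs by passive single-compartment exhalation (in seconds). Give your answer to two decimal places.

1.42

Vt = flow × Ti = 0.6 L/s × 0.57 s × 1000 mL/L = 342.0 mL.
R = (PIP − Pplat)/V̇ = (26.1 − 20.1) / 0.6 = 6.0/0.6 = 10.0 cmH2O·s/L.
C = Vt/(Pplat − PEEP) = 342.0 / (20.1 − 9) = 342.0/11.1 = 30.811 mL/cmH2O.
τ = R × C = 10.0 × 0.03081 L/cmH2O = 0.3081 s.
t = −τ·ln(1 − 0.99) = −0.3081·ln(0.01) = 1.419 s.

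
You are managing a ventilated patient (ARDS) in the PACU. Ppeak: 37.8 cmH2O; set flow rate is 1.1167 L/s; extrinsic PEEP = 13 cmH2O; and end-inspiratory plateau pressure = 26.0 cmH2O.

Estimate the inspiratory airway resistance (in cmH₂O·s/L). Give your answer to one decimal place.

10.6

Raw = (PIP − Pplat) / flow = (37.8 − 26.0) / 1.1167 = 11.8 / 1.1167 = 10.567 cmH2O·s/L.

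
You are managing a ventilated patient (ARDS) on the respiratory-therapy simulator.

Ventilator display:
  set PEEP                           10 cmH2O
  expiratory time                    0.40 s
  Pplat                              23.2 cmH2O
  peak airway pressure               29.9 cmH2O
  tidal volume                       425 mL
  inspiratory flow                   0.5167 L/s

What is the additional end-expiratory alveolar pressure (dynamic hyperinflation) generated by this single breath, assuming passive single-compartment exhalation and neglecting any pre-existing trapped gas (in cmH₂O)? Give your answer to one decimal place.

5.1

R = (PIP − Pplat)/V̇ = (29.9 − 23.2) / 0.5167 = 6.7/0.5167 = 12.967 cmH2O·s/L.
C = Vt/(Pplat − PEEP) = 425.0 / (23.2 − 10) = 425.0/13.2 = 32.197 mL/cmH2O.
τ = R × C = 12.967 × 0.0322 L/cmH2O = 0.4175 s.
Fraction remaining = e^(−Te/τ) = e^(−0.40/0.4175) = 0.3836; trapped volume = 425.0 × 0.3836 = 163.03 mL.
Additional alveolar pressure from trapping ≈ V_trapped / C = 163.03 / 32.197 = 5.064 cmH2O.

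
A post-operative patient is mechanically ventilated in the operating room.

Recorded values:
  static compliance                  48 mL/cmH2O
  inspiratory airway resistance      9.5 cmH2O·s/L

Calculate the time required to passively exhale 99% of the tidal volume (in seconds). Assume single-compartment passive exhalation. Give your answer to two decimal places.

2.10

τ = R × C = 9.5 × 48 mL/cmH2O = 9.5 × 0.048 L/cmH2O = 0.456 s.
Exhaled fraction f = 1 − e^(−t/τ) → t = −τ·ln(1 − f) = −0.456·ln(0.01) = 2.1 s.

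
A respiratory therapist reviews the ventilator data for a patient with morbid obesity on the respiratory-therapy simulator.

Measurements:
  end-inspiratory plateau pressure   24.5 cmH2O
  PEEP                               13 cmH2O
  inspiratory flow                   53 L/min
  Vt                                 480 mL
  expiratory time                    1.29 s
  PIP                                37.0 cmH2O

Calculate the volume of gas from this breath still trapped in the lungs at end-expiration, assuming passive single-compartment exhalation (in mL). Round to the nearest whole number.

Flow: 53 L/min ÷ 60 = 0.8833 L/s.
R = (PIP − Pplat)/V̇ = (37.0 − 24.5) / 0.8833 = 12.5/0.8833 = 14.151 cmH2O·s/L.
C = Vt/(Pplat − PEEP) = 480.0 / (24.5 − 13) = 480.0/11.5 = 41.739 mL/cmH2O.
τ = R × C = 14.151 × 0.04174 L/cmH2O = 0.5907 s.
Fraction remaining = e^(−Te/τ) = e^(−1.29/0.5907) = 0.1126.
Trapped volume = 480.0 × 0.1126 = 54.048 mL.

54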